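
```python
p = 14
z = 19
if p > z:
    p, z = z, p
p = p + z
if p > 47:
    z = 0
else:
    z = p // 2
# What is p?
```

Trace:
`p = 14` → p = 14
`z = 19` → z = 19
`if p > z: ...` → p > z is False → no variable changes
`p = p + z` → p = 33
`if p > 47: ...` → p > 47 is False, take else branch → z = 16
So p = 33

Answer: 33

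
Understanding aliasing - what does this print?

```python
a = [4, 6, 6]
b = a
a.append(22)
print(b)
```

Key concept: basic list aliasing.
Step by step:
`a = [4, 6, 6]` → a = [4, 6, 6]
`b = a` → b = [4, 6, 6] (same object as a)
`a.append(22)` → a = [4, 6, 6, 22] (same object as b); b = [4, 6, 6, 22] (same object as a)
`print(b)` → prints [4, 6, 6, 22]

Answer: [4, 6, 6, 22]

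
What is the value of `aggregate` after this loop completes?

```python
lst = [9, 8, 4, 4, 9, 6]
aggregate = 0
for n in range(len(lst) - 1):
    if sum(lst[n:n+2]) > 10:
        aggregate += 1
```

Count windows with sum > 10
`aggregate` takes the values: 0 → 1 → 2 → 3 → 4

Answer: 4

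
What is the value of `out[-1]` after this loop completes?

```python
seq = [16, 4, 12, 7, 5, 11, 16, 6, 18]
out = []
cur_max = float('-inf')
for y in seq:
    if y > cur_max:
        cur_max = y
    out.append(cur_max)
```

Running max ends at 18
`out` takes the values: [] → [16] → [16, 16] → [16, 16, 16] → [16, 16, 16, 16] → [16, 16, 16, 16, 16] → [16, 16, 16, 16, 16, 16] → [16, 16, 16, 16, 16, 16, 16] → [16, 16, 16, 16, 16, 16, 16, 16] → [16, 16, 16, 16, 16, 16, 16, 16, 18]
So `out[-1]` = 18

Answer: 18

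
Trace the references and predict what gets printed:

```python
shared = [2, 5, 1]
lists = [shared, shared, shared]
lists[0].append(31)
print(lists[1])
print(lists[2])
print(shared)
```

Key concept: list of same reference.
Step by step:
`shared = [2, 5, 1]` → shared = [2, 5, 1]
`lists = [shared, shared, shared]` → lists = [[2, 5, 1], [2, 5, 1], [2, 5, 1]]
`lists[0].append(31)` → shared = [2, 5, 1, 31]; lists = [[2, 5, 1, 31], [2, 5, 1, 31], [2, 5, 1, 31]]
`print(lists[1])` → prints [2, 5, 1, 31]
`print(lists[2])` → prints [2, 5, 1, 31]
`print(shared)` → prints [2, 5, 1, 31]

Answer:
[2, 5, 1, 31]
[2, 5, 1, 31]
[2, 5, 1, 31]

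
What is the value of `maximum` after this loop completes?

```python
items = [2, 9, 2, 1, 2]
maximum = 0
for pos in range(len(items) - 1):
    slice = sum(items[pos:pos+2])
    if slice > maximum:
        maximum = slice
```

Max sum of 2-element window in [2, 9, 2, 1, 2]
`maximum` takes the values: 0 → 11

Answer: 11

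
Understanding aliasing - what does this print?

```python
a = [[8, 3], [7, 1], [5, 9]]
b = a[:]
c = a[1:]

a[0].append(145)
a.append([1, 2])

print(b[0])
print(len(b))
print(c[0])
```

Key concept: slice with nested mutation.
Step by step:
`a = [[8, 3], [7, 1], [5, 9]]` → a = [[8, 3], [7, 1], [5, 9]]
`b = a[:]` → b = [[8, 3], [7, 1], [5, 9]]
`c = a[1:]` → c = [[7, 1], [5, 9]]
`a[0].append(145)` → a = [[8, 3, 145], [7, 1], [5, 9]]; b = [[8, 3, 145], [7, 1], [5, 9]]
`a.append([1, 2])` → a = [[8, 3, 145], [7, 1], [5, 9], [1, 2]]
`print(b[0])` → prints [8, 3, 145]
`print(len(b))` → prints 3
`print(c[0])` → prints [7, 1]

Answer:
[8, 3, 145]
3
[7, 1]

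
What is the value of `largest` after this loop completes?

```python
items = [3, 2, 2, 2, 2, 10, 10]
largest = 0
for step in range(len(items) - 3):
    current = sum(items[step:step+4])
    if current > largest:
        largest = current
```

Max sum of 4-element window in [3, 2, 2, 2, 2, 10, 10]
`largest` takes the values: 0 → 9 → 16 → 24

Answer: 24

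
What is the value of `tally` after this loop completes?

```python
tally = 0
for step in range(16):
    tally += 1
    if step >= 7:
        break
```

Loop breaks when step reaches 7, tally is 8
`tally` takes the values: 0 → 1 → 2 → 3 → 4 → 5 → 6 → 7 → 8

Answer: 8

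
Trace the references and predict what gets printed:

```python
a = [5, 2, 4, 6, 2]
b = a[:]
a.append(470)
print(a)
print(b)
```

Key concept: slice [:] creates copy.
Step by step:
`a = [5, 2, 4, 6, 2]` → a = [5, 2, 4, 6, 2]
`b = a[:]` → b = [5, 2, 4, 6, 2]
`a.append(470)` → a = [5, 2, 4, 6, 2, 470]
`print(a)` → prints [5, 2, 4, 6, 2, 470]
`print(b)` → prints [5, 2, 4, 6, 2]

Answer:
[5, 2, 4, 6, 2, 470]
[5, 2, 4, 6, 2]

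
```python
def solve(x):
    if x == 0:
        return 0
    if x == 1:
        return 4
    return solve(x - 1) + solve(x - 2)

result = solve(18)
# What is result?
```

Build up from base cases: solve(0)=0, solve(1)=4, solve(2)=4, solve(3)=8, solve(4)=12, solve(5)=20, solve(6)=32, ..., solve(18)=10336

Answer: 10336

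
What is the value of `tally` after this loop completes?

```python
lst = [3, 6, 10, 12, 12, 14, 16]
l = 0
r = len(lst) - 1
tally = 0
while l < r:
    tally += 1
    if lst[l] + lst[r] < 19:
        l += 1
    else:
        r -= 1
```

Steps to find pair summing to 19
`tally` takes the values: 0 → 1 → 2 → 3 → 4 → 5 → 6

Answer: 6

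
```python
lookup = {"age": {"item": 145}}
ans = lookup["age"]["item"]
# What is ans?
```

Trace:
`lookup = {"age": {"item": 145}}` → lookup = {'age': {'item': 145}}
`ans = lookup["age"]["item"]` → ans = 145
So ans = 145

Answer: 145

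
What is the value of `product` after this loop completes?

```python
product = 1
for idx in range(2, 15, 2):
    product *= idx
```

Product of even numbers 2 to 14
`product` takes the values: 1 → 2 → 8 → 48 → 384 → 3840 → 46080 → 645120

Answer: 645120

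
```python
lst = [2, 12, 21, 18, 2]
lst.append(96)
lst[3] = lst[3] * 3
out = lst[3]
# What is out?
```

Trace:
`lst = [2, 12, 21, 18, 2]` → lst = [2, 12, 21, 18, 2]
`lst.append(96)` → lst = [2, 12, 21, 18, 2, 96]
`lst[3] = lst[3] * 3` → lst = [2, 12, 21, 54, 2, 96]
`out = lst[3]` → out = 54
So out = 54

Answer: 54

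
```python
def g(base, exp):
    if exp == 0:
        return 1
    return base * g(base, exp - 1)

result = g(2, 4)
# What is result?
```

g(2, 4) = 2 * 2 * 2 * 2 = 16

Answer: 16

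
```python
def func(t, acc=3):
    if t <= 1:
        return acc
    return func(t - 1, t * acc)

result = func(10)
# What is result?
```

Accumulator trace (n, acc): (10, 3) -> (9, 30) -> (8, 270) -> (7, 2160) -> (6, 15120) -> (5, 90720) -> (4, 453600) -> (3, 1814400) -> (2, 5443200) -> (1, 10886400) -> return 10886400

Answer: 10886400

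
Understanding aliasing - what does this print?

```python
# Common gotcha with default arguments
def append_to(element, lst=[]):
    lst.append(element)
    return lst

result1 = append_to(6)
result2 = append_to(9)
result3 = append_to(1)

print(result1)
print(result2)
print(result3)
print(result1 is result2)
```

Key concept: mutable default argument gotcha.
Step by step:
`result1 = append_to(6)` → result1 = [6]
`result2 = append_to(9)` → result1 = [6, 9] (same object as result2); result2 = [6, 9] (same object as result1)
`result3 = append_to(1)` → result1 = [6, 9, 1] (same object as result2, result3); result2 = [6, 9, 1] (same object as result1, result3); result3 = [6, 9, 1] (same object as result1, result2)
`print(result1)` → prints [6, 9, 1]
`print(result2)` → prints [6, 9, 1]
`print(result3)` → prints [6, 9, 1]
`print(result1 is result2)` → prints True

Answer:
[6, 9, 1]
[6, 9, 1]
[6, 9, 1]
True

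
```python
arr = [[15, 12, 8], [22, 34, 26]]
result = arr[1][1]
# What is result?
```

Trace:
`arr = [[15, 12, 8], [22, 34, 26]]` → arr = [[15, 12, 8], [22, 34, 26]]
`result = arr[1][1]` → result = 34
So result = 34

Answer: 34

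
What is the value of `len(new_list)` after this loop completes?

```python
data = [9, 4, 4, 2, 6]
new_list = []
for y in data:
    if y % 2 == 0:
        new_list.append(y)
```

Count even numbers in [9, 4, 4, 2, 6]
`new_list` takes the values: [] → [4] → [4, 4] → [4, 4, 2] → [4, 4, 2, 6]
So `len(new_list)` = 4

Answer: 4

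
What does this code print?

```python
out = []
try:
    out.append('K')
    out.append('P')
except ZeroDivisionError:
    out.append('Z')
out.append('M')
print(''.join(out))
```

Execution trace: 'K' (try body) → 'P' (try body, no exception) → 'M' (after the try/except). Output: KPM

Answer: KPM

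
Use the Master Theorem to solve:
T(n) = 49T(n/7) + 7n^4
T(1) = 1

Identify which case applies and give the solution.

a=49, b=7, f(n)=7n^4. log_7(49) = 2. Since c=4 > 2 and the regularity condition holds (49(n/7)^4 = (49/7^4)n^4 with 49/7^4 < 1), Case 3 applies: T(n) = Θ(f(n)) = O(n^4).

Answer: O(n^4) - Case 3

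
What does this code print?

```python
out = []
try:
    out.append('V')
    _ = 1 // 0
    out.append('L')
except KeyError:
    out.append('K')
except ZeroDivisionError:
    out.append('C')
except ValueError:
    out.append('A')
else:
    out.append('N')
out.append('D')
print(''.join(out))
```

Execution trace: 'V' (try body) → 'C' (except ZeroDivisionError) → 'D' (after the try/except). Output: VCD

Answer: VCD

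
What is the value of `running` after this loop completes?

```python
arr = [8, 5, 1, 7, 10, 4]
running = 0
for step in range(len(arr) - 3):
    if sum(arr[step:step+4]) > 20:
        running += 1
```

Count windows with sum > 20
`running` takes the values: 0 → 1 → 2 → 3

Answer: 3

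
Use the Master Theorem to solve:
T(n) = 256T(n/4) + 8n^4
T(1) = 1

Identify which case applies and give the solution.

a=256, b=4, f(n)=8n^4. log_4(256) = 4. Since c=4 = 4, Case 2 applies: T(n) = Θ(n^log_b(a) · log n) = O(n^4 log n).

Answer: O(n^4 log n) - Case 2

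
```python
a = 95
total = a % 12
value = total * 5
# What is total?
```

Trace:
`a = 95` → a = 95
`total = a % 12` → total = 11
`value = total * 5` → value = 55
So total = 11

Answer: 11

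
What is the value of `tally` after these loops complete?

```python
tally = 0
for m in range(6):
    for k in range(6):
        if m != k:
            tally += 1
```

6² - 6 (exclude diagonal)
`tally` takes the values: 0 → 1 → 2 → 3 → 4 → 5 → 6 → 7 → 8 → 9 → 10 → 11 → 12 → 13 → 14 → 15 → 16 → 17 → 18 → 19 → 20 → 21 → 22 → 23 → 24 → 25 → 26 → 27 → 28 → 29 → 30

Answer: 30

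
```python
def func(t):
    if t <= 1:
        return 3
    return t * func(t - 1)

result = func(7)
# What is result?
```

func(7) = 7 * 6 * 5 * 4 * 3 * 2 * 3 = 15120

Answer: 15120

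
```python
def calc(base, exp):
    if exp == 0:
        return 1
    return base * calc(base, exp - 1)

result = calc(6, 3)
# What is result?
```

calc(6, 3) = 6 * 6 * 6 = 216

Answer: 216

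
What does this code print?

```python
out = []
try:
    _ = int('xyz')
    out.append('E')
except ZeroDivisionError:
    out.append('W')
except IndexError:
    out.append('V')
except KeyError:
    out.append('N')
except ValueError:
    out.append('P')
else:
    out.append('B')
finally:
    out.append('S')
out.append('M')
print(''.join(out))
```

Execution trace: 'P' (except ValueError) → 'S' (finally) → 'M' (after the try/except). Output: PSM

Answer: PSM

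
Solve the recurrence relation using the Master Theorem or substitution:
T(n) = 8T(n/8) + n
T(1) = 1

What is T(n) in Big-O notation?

By Master Theorem: a=8, b=8, f(n)=n. Since log_8(8) = 1 and f(n) = Θ(n^1), Case 2 applies. T(n) = O(n log n).

Answer: O(n log n)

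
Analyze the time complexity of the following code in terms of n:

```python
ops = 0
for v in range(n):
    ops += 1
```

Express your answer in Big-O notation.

Each loop level contributes: n. Multiplying the contributions gives O(n).

Answer: O(n)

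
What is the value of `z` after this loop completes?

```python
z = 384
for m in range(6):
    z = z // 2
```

Halve 6 times: 384 // 2^6 = 6
`z` takes the values: 384 → 192 → 96 → 48 → 24 → 12 → 6

Answer: 6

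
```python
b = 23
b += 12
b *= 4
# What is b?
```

Trace:
`b = 23` → b = 23
`b += 12` → b = 35
`b *= 4` → b = 140
So b = 140

Answer: 140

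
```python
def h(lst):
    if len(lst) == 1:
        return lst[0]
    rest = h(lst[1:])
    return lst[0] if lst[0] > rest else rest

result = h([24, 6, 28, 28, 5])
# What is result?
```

Recursive max over [24, 6, 28, 28, 5] = 28

Answer: 28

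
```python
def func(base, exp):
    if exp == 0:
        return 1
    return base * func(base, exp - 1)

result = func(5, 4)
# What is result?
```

func(5, 4) = 5 * 5 * 5 * 5 = 625

Answer: 625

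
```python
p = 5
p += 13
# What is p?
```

Trace:
`p = 5` → p = 5
`p += 13` → p = 18
So p = 18

Answer: 18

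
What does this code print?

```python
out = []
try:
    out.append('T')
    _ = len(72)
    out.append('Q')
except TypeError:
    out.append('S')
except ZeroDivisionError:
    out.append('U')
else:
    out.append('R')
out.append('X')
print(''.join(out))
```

Execution trace: 'T' (try body) → 'S' (except TypeError) → 'X' (after the try/except). Output: TSX

Answer: TSX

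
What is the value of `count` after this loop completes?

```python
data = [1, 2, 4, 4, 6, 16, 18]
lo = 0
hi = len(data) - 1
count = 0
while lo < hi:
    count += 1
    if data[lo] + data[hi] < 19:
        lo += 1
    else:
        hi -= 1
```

Steps to find pair summing to 19
`count` takes the values: 0 → 1 → 2 → 3 → 4 → 5 → 6

Answer: 6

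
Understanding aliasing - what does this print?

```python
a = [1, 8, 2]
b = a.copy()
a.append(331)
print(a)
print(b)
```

Key concept: list.copy() creates independent copy.
Step by step:
`a = [1, 8, 2]` → a = [1, 8, 2]
`b = a.copy()` → b = [1, 8, 2]
`a.append(331)` → a = [1, 8, 2, 331]
`print(a)` → prints [1, 8, 2, 331]
`print(b)` → prints [1, 8, 2]

Answer:
[1, 8, 2, 331]
[1, 8, 2]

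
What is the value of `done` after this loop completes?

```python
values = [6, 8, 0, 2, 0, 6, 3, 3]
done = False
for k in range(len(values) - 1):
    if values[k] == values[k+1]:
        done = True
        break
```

Check consecutive duplicates in [6, 8, 0, 2, 0, 6, 3, 3]
`done` takes the values: False → True

Answer: True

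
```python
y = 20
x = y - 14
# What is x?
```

Trace:
`y = 20` → y = 20
`x = y - 14` → x = 6
So x = 6

Answer: 6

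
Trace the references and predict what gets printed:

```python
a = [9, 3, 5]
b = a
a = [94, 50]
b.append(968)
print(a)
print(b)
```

Key concept: rebinding vs mutation: a is rebound to a new list, b still points at the original.
Step by step:
`a = [9, 3, 5]` → a = [9, 3, 5]
`b = a` → b = [9, 3, 5] (same object as a)
`a = [94, 50]` → a = [94, 50]
`b.append(968)` → b = [9, 3, 5, 968]
`print(a)` → prints [94, 50]
`print(b)` → prints [9, 3, 5, 968]

Answer:
[94, 50]
[9, 3, 5, 968]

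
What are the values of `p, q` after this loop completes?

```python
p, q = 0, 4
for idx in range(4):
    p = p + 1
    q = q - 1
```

p goes 0→4, q goes 4→0
`p, q` takes the values: (0, 4) → (1, 4) → (1, 3) → (2, 3) → (2, 2) → (3, 2) → (3, 1) → (4, 1) → (4, 0)

Answer: 4, 0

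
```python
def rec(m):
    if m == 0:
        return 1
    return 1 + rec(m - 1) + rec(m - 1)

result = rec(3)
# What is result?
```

rec(m) = 1 + 2·rec(m-1), rec(0)=1. Closed form: (1+1)·2^3 - 1 = 15.

Answer: 15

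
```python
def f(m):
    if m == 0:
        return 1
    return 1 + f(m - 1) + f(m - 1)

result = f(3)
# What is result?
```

f(m) = 1 + 2·f(m-1), f(0)=1. Closed form: (1+1)·2^3 - 1 = 15.

Answer: 15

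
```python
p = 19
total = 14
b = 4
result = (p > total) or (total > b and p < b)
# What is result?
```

Trace:
`p = 19` → p = 19
`total = 14` → total = 14
`b = 4` → b = 4
`result = (p > total) or (total > b and p < b)` → result = True
So result = True

Answer: True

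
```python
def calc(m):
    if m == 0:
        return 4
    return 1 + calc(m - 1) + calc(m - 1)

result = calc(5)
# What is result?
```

calc(m) = 1 + 2·calc(m-1), calc(0)=4. Closed form: (4+1)·2^5 - 1 = 159.

Answer: 159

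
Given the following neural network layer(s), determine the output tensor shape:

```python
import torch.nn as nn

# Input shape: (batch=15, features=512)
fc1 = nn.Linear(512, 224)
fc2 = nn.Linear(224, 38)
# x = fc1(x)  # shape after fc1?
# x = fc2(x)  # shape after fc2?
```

Input: (15, 512) -> after fc1: (15, 224) -> Output: (15, 38)

Answer: (15, 38)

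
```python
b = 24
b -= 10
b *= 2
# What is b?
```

Trace:
`b = 24` → b = 24
`b -= 10` → b = 14
`b *= 2` → b = 28
So b = 28

Answer: 28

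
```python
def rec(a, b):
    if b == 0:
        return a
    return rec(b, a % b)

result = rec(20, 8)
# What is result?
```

rec(20, 8) -> rec(8, 4) -> rec(4, 0) -> 4

Answer: 4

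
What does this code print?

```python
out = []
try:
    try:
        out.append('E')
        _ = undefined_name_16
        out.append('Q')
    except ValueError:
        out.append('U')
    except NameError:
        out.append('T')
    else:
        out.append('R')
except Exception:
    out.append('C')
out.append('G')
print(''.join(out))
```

Execution trace: 'E' (inner try body) → 'T' (inner except NameError) → 'G' (after the try/except). Output: ETG

Answer: ETG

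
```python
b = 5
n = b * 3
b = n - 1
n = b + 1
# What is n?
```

Trace:
`b = 5` → b = 5
`n = b * 3` → n = 15
`b = n - 1` → b = 14
`n = b + 1` → n = 15
So n = 15

Answer: 15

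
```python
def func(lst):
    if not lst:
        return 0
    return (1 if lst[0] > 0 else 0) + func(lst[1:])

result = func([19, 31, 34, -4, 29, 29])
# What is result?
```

Count of positive elements in [19, 31, 34, -4, 29, 29] = 5

Answer: 5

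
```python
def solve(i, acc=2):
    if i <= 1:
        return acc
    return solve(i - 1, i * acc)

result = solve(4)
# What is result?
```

Accumulator trace (n, acc): (4, 2) -> (3, 8) -> (2, 24) -> (1, 48) -> return 48

Answer: 48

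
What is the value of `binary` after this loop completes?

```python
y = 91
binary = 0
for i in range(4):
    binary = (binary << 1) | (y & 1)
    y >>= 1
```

Reverse lowest 4 bits of 91
`binary` takes the values: 0 → 1 → 3 → 6 → 13

Answer: 13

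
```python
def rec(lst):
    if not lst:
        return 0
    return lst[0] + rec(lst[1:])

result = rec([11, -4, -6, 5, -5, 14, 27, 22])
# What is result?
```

11 + (-4) + (-6) + 5 + (-5) + 14 + 27 + 22 + 0 = 64

Answer: 64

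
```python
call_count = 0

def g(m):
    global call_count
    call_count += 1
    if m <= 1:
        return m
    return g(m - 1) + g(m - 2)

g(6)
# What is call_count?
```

Calls(m) = 1 + Calls(m-1) + Calls(m-2); Calls(0)=Calls(1)=1. For m=6 this gives 25.

Answer: 25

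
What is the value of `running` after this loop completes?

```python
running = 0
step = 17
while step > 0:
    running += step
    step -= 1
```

Sum 17 down to 1
`running` takes the values: 0 → 17 → 33 → 48 → 62 → 75 → 87 → 98 → 108 → 117 → 125 → 132 → 138 → 143 → 147 → 150 → 152 → 153

Answer: 153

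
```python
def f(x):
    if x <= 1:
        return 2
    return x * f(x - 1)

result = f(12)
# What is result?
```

f(12) = 12 * 11 * 10 * 9 * 8 * 7 * 6 * 5 * 4 * 3 * 2 * 2 = 958003200

Answer: 958003200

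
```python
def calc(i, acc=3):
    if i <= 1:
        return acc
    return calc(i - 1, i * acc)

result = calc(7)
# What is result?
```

Accumulator trace (n, acc): (7, 3) -> (6, 21) -> (5, 126) -> (4, 630) -> (3, 2520) -> (2, 7560) -> (1, 15120) -> return 15120

Answer: 15120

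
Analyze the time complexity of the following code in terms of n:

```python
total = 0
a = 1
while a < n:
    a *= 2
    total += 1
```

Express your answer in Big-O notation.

Each loop level contributes: log n. Multiplying the contributions gives O(log n).

Answer: O(log n)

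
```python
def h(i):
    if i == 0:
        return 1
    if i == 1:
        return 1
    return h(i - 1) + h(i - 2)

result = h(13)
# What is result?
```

Build up from base cases: h(0)=1, h(1)=1, h(2)=2, h(3)=3, h(4)=5, h(5)=8, h(6)=13, ..., h(13)=377

Answer: 377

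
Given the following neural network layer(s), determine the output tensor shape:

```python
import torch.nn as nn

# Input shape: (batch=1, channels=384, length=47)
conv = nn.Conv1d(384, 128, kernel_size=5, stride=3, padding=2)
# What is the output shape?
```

Input: (1, 384, 47) -> Output: (1, 128, 16)

Answer: (1, 128, 16)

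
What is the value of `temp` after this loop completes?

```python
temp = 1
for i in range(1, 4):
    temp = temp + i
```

Start at 1, add 1 through 3
`temp` takes the values: 1 → 2 → 4 → 7

Answer: 7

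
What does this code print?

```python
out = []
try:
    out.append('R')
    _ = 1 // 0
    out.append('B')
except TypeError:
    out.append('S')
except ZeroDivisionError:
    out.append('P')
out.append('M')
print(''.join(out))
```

Execution trace: 'R' (try body) → 'P' (except ZeroDivisionError) → 'M' (after the try/except). Output: RPM

Answer: RPM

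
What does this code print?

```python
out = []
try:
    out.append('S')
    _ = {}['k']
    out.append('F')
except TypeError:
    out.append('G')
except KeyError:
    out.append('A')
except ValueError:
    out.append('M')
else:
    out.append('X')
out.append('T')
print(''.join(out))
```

Execution trace: 'S' (try body) → 'A' (except KeyError) → 'T' (after the try/except). Output: SAT

Answer: SAT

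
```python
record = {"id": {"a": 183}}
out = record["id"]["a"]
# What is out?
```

Trace:
`record = {"id": {"a": 183}}` → record = {'id': {'a': 183}}
`out = record["id"]["a"]` → out = 183
So out = 183

Answer: 183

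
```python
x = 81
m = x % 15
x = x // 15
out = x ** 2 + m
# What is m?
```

Trace:
`x = 81` → x = 81
`m = x % 15` → m = 6
`x = x // 15` → x = 5
`out = x ** 2 + m` → out = 31
So m = 6

Answer: 6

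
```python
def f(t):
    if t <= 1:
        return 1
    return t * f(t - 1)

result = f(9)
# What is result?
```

f(9) = 9 * 8 * 7 * 6 * 5 * 4 * 3 * 2 * 1 = 362880

Answer: 362880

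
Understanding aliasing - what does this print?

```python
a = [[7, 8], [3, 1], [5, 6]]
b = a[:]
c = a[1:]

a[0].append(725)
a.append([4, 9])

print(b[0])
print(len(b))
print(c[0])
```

Key concept: slice with nested mutation.
Step by step:
`a = [[7, 8], [3, 1], [5, 6]]` → a = [[7, 8], [3, 1], [5, 6]]
`b = a[:]` → b = [[7, 8], [3, 1], [5, 6]]
`c = a[1:]` → c = [[3, 1], [5, 6]]
`a[0].append(725)` → a = [[7, 8, 725], [3, 1], [5, 6]]; b = [[7, 8, 725], [3, 1], [5, 6]]
`a.append([4, 9])` → a = [[7, 8, 725], [3, 1], [5, 6], [4, 9]]
`print(b[0])` → prints [7, 8, 725]
`print(len(b))` → prints 3
`print(c[0])` → prints [3, 1]

Answer:
[7, 8, 725]
3
[3, 1]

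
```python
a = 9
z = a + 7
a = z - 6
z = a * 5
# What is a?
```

Trace:
`a = 9` → a = 9
`z = a + 7` → z = 16
`a = z - 6` → a = 10
`z = a * 5` → z = 50
So a = 10

Answer: 10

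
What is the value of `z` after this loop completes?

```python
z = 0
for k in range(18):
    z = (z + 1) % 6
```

Increment mod 6, 18 times = 0
`z` takes the values: 0 → 1 → 2 → 3 → 4 → 5 → 0 → 1 → 2 → 3 → 4 → 5 → 0 → 1 → 2 → 3 → 4 → 5 → 0

Answer: 0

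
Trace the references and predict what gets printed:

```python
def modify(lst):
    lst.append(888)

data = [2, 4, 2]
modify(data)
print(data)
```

Key concept: function modifies passed list.
Step by step:
`data = [2, 4, 2]` → data = [2, 4, 2]
`modify(data)` → data = [2, 4, 2, 888]
`print(data)` → prints [2, 4, 2, 888]

Answer: [2, 4, 2, 888]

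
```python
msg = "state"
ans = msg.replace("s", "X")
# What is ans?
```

Trace:
`msg = "state"` → msg = 'state'
`ans = msg.replace("s", "X")` → ans = 'Xtate'
So ans = 'Xtate'

Answer: 'Xtate'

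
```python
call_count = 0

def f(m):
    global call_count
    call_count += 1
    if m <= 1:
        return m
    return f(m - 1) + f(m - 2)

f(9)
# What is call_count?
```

Calls(m) = 1 + Calls(m-1) + Calls(m-2); Calls(0)=Calls(1)=1. For m=9 this gives 109.

Answer: 109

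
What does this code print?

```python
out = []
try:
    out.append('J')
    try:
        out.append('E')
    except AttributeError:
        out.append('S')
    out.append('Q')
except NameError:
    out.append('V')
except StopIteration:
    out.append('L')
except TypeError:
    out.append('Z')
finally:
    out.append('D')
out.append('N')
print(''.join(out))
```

Execution trace: 'J' (try body) → 'E' (inner try body, no exception) → 'Q' (try body, no exception) → 'D' (finally) → 'N' (after the try/except). Output: JEQDN

Answer: JEQDN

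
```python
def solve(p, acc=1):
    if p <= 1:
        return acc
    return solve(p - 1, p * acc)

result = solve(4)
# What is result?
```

Accumulator trace (n, acc): (4, 1) -> (3, 4) -> (2, 12) -> (1, 24) -> return 24

Answer: 24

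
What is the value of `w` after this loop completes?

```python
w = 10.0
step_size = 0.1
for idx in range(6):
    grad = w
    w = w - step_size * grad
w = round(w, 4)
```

Gradient descent: w = 10.0 * (1 - 0.1)^6
`w` takes the values: 10.0 → 9.0 → 8.1 → 7.29 → 6.561 → 5.9049 → 5.31441 → 5.3144

Answer: 5.3144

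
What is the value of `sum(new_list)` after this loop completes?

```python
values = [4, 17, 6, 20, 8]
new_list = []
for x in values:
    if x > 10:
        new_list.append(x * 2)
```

Sum of doubled values > 10
`new_list` takes the values: [] → [34] → [34, 40]
So `sum(new_list)` = 74

Answer: 74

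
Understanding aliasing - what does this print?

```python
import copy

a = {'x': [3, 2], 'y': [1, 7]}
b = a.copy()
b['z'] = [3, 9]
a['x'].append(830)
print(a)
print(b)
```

Key concept: shallow copy of dict with mutable values.
Step by step:
`a = {'x': [3, 2], 'y': [1, 7]}` → a = {'x': [3, 2], 'y': [1, 7]}
`b = a.copy()` → b = {'x': [3, 2], 'y': [1, 7]}
`b['z'] = [3, 9]` → b = {'x': [3, 2], 'y': [1, 7], 'z': [3, 9]}
`a['x'].append(830)` → a = {'x': [3, 2, 830], 'y': [1, 7]}; b = {'x': [3, 2, 830], 'y': [1, 7], 'z': [3, 9]}
`print(a)` → prints {'x': [3, 2, 830], 'y': [1, 7]}
`print(b)` → prints {'x': [3, 2, 830], 'y': [1, 7], 'z': [3, 9]}

Answer:
{'x': [3, 2, 830], 'y': [1, 7]}
{'x': [3, 2, 830], 'y': [1, 7], 'z': [3, 9]}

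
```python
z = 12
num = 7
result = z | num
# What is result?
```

Trace:
`z = 12` → z = 12
`num = 7` → num = 7
`result = z | num` → result = 15
So result = 15

Answer: 15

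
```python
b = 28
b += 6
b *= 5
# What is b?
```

Trace:
`b = 28` → b = 28
`b += 6` → b = 34
`b *= 5` → b = 170
So b = 170

Answer: 170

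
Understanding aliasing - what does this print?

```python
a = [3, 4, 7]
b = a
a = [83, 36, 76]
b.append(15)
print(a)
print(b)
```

Key concept: rebinding vs mutation: a is rebound to a new list, b still points at the original.
Step by step:
`a = [3, 4, 7]` → a = [3, 4, 7]
`b = a` → b = [3, 4, 7] (same object as a)
`a = [83, 36, 76]` → a = [83, 36, 76]
`b.append(15)` → b = [3, 4, 7, 15]
`print(a)` → prints [83, 36, 76]
`print(b)` → prints [3, 4, 7, 15]

Answer:
[83, 36, 76]
[3, 4, 7, 15]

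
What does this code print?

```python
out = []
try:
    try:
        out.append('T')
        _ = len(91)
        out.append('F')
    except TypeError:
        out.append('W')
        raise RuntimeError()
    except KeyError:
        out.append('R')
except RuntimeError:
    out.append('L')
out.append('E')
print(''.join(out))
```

Execution trace: 'T' (inner try body) → 'W' (inner except TypeError) → 'L' (outer except RuntimeError) → 'E' (after the try/except). Output: TWLE

Answer: TWLE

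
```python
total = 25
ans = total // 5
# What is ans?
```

Trace:
`total = 25` → total = 25
`ans = total // 5` → ans = 5
So ans = 5

Answer: 5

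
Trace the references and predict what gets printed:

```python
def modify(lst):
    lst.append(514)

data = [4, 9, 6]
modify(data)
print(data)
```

Key concept: function modifies passed list.
Step by step:
`data = [4, 9, 6]` → data = [4, 9, 6]
`modify(data)` → data = [4, 9, 6, 514]
`print(data)` → prints [4, 9, 6, 514]

Answer: [4, 9, 6, 514]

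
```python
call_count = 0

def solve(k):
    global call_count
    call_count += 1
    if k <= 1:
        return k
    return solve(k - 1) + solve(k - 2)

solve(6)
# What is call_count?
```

Calls(k) = 1 + Calls(k-1) + Calls(k-2); Calls(0)=Calls(1)=1. For k=6 this gives 25.

Answer: 25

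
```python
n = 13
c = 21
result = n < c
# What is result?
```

Trace:
`n = 13` → n = 13
`c = 21` → c = 21
`result = n < c` → result = True
So result = True

Answer: True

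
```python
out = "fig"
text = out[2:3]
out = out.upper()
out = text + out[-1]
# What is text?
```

Trace:
`out = "fig"` → out = 'fig'
`text = out[2:3]` → text = 'g'
`out = out.upper()` → out = 'FIG'
`out = text + out[-1]` → out = 'gG'
So text = 'g'

Answer: 'g'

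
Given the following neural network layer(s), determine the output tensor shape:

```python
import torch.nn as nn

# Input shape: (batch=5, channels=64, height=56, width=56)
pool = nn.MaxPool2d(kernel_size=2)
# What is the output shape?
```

Input: (5, 64, 56, 56) -> Output: (5, 64, 28, 28)

Answer: (5, 64, 28, 28)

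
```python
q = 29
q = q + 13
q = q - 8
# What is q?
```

Trace:
`q = 29` → q = 29
`q = q + 13` → q = 42
`q = q - 8` → q = 34
So q = 34

Answer: 34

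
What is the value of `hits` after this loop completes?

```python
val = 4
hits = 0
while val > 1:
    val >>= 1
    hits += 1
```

Count right shifts until 1
`hits` takes the values: 0 → 1 → 2

Answer: 2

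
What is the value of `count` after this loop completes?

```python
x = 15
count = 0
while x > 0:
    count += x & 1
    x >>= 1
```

Count set bits in 15 (binary: 0b1111)
`count` takes the values: 0 → 1 → 2 → 3 → 4

Answer: 4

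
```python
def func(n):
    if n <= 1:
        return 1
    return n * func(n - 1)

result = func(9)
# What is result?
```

func(9) = 9 * 8 * 7 * 6 * 5 * 4 * 3 * 2 * 1 = 362880

Answer: 362880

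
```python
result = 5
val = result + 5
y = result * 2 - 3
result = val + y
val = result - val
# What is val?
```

Trace:
`result = 5` → result = 5
`val = result + 5` → val = 10
`y = result * 2 - 3` → y = 7
`result = val + y` → result = 17
`val = result - val` → val = 7
So val = 7

Answer: 7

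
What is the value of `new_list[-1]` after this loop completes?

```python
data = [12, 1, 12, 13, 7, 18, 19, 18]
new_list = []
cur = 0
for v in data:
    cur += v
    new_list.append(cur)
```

Cumulative sum ends at 100
`new_list` takes the values: [] → [12] → [12, 13] → [12, 13, 25] → [12, 13, 25, 38] → [12, 13, 25, 38, 45] → [12, 13, 25, 38, 45, 63] → [12, 13, 25, 38, 45, 63, 82] → [12, 13, 25, 38, 45, 63, 82, 100]
So `new_list[-1]` = 100

Answer: 100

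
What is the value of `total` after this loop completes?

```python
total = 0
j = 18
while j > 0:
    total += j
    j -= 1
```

Sum 18 down to 1
`total` takes the values: 0 → 18 → 35 → 51 → 66 → 80 → 93 → 105 → 116 → 126 → 135 → 143 → 150 → 156 → 161 → 165 → 168 → 170 → 171

Answer: 171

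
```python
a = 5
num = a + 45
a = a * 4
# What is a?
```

Trace:
`a = 5` → a = 5
`num = a + 45` → num = 50
`a = a * 4` → a = 20
So a = 20

Answer: 20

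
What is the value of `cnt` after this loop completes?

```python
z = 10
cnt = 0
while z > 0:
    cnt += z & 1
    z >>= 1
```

Count set bits in 10 (binary: 0b1010)
`cnt` takes the values: 0 → 1 → 2

Answer: 2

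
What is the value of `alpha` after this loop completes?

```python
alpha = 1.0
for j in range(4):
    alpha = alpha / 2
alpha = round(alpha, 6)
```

Halving LR 4 times: 1 / 2^4
`alpha` takes the values: 1.0 → 0.5 → 0.25 → 0.125 → 0.0625

Answer: 0.0625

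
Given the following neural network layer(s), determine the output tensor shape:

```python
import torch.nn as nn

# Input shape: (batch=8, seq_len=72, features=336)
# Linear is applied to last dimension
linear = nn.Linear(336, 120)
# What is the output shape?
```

Input: (8, 72, 336) -> Output: (8, 72, 120)

Answer: (8, 72, 120)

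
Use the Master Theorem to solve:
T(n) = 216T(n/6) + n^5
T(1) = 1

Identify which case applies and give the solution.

a=216, b=6, f(n)=n^5. log_6(216) = 3. Since c=5 > 3 and the regularity condition holds (216(n/6)^5 = (216/6^5)n^5 with 216/6^5 < 1), Case 3 applies: T(n) = Θ(f(n)) = O(n^5).

Answer: O(n^5) - Case 3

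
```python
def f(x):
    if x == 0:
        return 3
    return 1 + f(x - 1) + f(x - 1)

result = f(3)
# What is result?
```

f(x) = 1 + 2·f(x-1), f(0)=3. Closed form: (3+1)·2^3 - 1 = 31.

Answer: 31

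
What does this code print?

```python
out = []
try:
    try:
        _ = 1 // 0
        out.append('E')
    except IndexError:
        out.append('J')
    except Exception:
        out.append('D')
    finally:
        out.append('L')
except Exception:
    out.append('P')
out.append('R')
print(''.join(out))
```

Execution trace: 'D' (inner except Exception) → 'L' (inner finally) → 'R' (after the try/except). Output: DLR

Answer: DLR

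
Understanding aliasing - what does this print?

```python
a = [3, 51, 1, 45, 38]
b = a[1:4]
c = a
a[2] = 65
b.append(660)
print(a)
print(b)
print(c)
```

Key concept: slice vs alias.
Step by step:
`a = [3, 51, 1, 45, 38]` → a = [3, 51, 1, 45, 38]
`b = a[1:4]` → b = [51, 1, 45]
`c = a` → c = [3, 51, 1, 45, 38] (same object as a)
`a[2] = 65` → a = [3, 51, 65, 45, 38] (same object as c); c = [3, 51, 65, 45, 38] (same object as a)
`b.append(660)` → b = [51, 1, 45, 660]
`print(a)` → prints [3, 51, 65, 45, 38]
`print(b)` → prints [51, 1, 45, 660]
`print(c)` → prints [3, 51, 65, 45, 38]

Answer:
[3, 51, 65, 45, 38]
[51, 1, 45, 660]
[3, 51, 65, 45, 38]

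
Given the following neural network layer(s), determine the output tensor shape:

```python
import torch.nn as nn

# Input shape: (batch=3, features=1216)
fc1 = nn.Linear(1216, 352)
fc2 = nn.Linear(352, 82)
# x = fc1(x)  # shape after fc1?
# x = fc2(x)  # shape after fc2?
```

Input: (3, 1216) -> after fc1: (3, 352) -> Output: (3, 82)

Answer: (3, 82)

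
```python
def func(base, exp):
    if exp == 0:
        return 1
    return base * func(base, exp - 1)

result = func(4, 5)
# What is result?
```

func(4, 5) = 4 * 4 * 4 * 4 * 4 = 1024

Answer: 1024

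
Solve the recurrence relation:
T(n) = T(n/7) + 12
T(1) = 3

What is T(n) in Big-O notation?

Each step divides n by 7 and adds 12. After log_7(n) steps we reach T(1)=3. So T(n) = 12·log_7(n) + 3 = O(log n).

Answer: O(log n)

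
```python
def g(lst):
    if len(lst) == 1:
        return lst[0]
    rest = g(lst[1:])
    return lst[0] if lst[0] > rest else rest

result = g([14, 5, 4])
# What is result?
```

Recursive max over [14, 5, 4] = 14

Answer: 14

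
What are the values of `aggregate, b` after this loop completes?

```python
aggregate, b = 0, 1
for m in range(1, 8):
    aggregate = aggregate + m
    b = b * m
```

Sum and factorial of 1 to 7
`aggregate, b` takes the values: (0, 1) → (1, 1) → (3, 1) → (3, 2) → (6, 2) → (6, 6) → (10, 6) → (10, 24) → (15, 24) → (15, 120) → (21, 120) → (21, 720) → (28, 720) → (28, 5040)

Answer: 28, 5040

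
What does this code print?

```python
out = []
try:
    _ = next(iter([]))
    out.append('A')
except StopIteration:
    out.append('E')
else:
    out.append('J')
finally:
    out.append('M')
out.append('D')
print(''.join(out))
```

Execution trace: 'E' (except StopIteration) → 'M' (finally) → 'D' (after the try/except). Output: EMD

Answer: EMD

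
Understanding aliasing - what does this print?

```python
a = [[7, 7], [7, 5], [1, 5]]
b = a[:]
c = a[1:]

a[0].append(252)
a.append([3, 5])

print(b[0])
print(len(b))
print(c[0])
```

Key concept: slice with nested mutation.
Step by step:
`a = [[7, 7], [7, 5], [1, 5]]` → a = [[7, 7], [7, 5], [1, 5]]
`b = a[:]` → b = [[7, 7], [7, 5], [1, 5]]
`c = a[1:]` → c = [[7, 5], [1, 5]]
`a[0].append(252)` → a = [[7, 7, 252], [7, 5], [1, 5]]; b = [[7, 7, 252], [7, 5], [1, 5]]
`a.append([3, 5])` → a = [[7, 7, 252], [7, 5], [1, 5], [3, 5]]
`print(b[0])` → prints [7, 7, 252]
`print(len(b))` → prints 3
`print(c[0])` → prints [7, 5]

Answer:
[7, 7, 252]
3
[7, 5]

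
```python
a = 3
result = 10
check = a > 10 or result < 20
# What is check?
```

Trace:
`a = 3` → a = 3
`result = 10` → result = 10
`check = a > 10 or result < 20` → check = True
So check = True

Answer: True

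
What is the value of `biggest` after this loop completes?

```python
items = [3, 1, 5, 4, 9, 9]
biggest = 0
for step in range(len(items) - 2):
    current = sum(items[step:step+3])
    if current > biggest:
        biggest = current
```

Max sum of 3-element window in [3, 1, 5, 4, 9, 9]
`biggest` takes the values: 0 → 9 → 10 → 18 → 22

Answer: 22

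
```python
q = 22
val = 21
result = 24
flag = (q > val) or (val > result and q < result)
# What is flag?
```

Trace:
`q = 22` → q = 22
`val = 21` → val = 21
`result = 24` → result = 24
`flag = (q > val) or (val > result and q < result)` → flag = True
So flag = True

Answer: True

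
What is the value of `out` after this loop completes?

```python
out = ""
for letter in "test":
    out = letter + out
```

Reverse 'test'
`out` takes the values: "" → "t" → "et" → "set" → "tset"

Answer: "tset"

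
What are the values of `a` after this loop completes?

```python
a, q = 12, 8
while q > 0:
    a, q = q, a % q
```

GCD of 12 and 8
`a` takes the values: 12 → 8 → 4

Answer: 4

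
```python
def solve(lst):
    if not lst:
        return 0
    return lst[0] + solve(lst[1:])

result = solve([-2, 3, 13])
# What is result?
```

(-2) + 3 + 13 + 0 = 14

Answer: 14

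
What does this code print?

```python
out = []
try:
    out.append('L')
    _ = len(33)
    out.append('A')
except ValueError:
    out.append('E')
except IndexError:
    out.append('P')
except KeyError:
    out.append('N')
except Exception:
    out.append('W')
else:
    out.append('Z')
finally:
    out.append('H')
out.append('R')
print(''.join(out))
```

Execution trace: 'L' (try body) → 'W' (except Exception) → 'H' (finally) → 'R' (after the try/except). Output: LWHR

Answer: LWHR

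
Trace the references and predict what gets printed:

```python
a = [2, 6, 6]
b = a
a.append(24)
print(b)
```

Key concept: basic list aliasing.
Step by step:
`a = [2, 6, 6]` → a = [2, 6, 6]
`b = a` → b = [2, 6, 6] (same object as a)
`a.append(24)` → a = [2, 6, 6, 24] (same object as b); b = [2, 6, 6, 24] (same object as a)
`print(b)` → prints [2, 6, 6, 24]

Answer: [2, 6, 6, 24]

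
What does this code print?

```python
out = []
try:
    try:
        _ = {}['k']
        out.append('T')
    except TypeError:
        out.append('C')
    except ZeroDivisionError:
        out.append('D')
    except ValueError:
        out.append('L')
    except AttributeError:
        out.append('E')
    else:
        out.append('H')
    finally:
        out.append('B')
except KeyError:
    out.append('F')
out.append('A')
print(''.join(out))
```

Execution trace: 'B' (finally) → 'F' (outer except KeyError) → 'A' (after the try/except). Output: BFA

Answer: BFA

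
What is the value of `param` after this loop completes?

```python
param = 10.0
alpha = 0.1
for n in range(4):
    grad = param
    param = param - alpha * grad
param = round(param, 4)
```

Gradient descent: w = 10.0 * (1 - 0.1)^4
`param` takes the values: 10.0 → 9.0 → 8.1 → 7.29 → 6.561

Answer: 6.561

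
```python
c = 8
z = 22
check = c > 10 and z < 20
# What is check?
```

Trace:
`c = 8` → c = 8
`z = 22` → z = 22
`check = c > 10 and z < 20` → check = False
So check = False

Answer: False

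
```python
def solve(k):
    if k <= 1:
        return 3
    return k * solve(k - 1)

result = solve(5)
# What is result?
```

solve(5) = 5 * 4 * 3 * 2 * 3 = 360

Answer: 360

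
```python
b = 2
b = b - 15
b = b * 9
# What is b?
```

Trace:
`b = 2` → b = 2
`b = b - 15` → b = -13
`b = b * 9` → b = -117
So b = -117

Answer: -117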